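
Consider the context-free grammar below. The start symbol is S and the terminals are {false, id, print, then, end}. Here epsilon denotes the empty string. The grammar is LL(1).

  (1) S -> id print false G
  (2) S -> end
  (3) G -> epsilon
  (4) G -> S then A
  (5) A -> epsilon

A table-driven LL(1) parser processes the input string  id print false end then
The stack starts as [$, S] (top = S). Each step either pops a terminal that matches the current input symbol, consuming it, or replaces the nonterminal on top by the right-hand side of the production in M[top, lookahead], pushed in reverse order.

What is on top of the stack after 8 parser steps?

A

     Stack               Input                      Action
  1  $ S                 id print false end then $  expand S -> id print false G
  2  $ G false print id  id print false end then $  match id
  3  $ G false print     print false end then $     match print
  4  $ G false           false end then $           match false
  5  $ G                 end then $                 expand G -> S then A
  6  $ A then S          end then $                 expand S -> end
  7  $ A then end        end then $                 match end
  8  $ A then            then $                     match then
Stack after step 8: $ A (top = A).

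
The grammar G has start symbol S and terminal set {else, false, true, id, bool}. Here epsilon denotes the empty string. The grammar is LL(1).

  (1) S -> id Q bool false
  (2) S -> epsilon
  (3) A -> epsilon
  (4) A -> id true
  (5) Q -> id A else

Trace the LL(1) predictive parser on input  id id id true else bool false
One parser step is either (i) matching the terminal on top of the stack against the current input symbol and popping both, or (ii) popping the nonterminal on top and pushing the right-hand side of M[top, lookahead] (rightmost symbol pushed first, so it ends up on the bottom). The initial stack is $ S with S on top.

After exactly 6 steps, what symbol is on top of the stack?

     Stack                      Input                            Action
  1  $ S                        id id id true else bool false $  expand S -> id Q bool false
  2  $ false bool Q id          id id id true else bool false $  match id
  3  $ false bool Q             id id true else bool false $     expand Q -> id A else
  4  $ false bool else A id     id id true else bool false $     match id
  5  $ false bool else A        id true else bool false $        expand A -> id true
  6  $ false bool else true id  id true else bool false $        match id
Stack after step 6: $ false bool else true (top = true).

true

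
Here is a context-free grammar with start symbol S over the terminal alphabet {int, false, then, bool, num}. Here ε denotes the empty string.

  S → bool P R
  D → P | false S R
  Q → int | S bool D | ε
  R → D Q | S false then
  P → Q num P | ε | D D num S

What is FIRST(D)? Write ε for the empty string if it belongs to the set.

{ε, bool, false, int, num}

FIRST(S) = {bool}
FIRST(Q) = {ε, bool, int}  (via S bool D)
FIRST(D) = {ε, bool, false, int, num}  (via P)
FIRST(R) = {ε, bool, false, int, num}  (via D Q, S false then)
FIRST(P) = {ε, bool, false, int, num}  (via Q num P, D D num S)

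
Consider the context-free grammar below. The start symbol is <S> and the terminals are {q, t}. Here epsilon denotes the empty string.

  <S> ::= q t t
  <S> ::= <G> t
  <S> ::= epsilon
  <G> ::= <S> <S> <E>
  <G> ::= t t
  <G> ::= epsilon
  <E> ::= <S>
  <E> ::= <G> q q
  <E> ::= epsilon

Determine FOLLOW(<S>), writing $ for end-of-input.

{$, q, t}

FIRST(<S>) = {epsilon, q, t}  (via <G> t)
FIRST(<G>) = {epsilon, q, t}  (via <S> <S> <E>)
FIRST(<E>) = {epsilon, q, t}  (via <S>, <G> q q)
FOLLOW(<S>) includes $ since <S> is the start symbol.
FOLLOW(<G>): in <S>::=<G> t, <G> is followed by t with FIRST {t}; in <E>::=<G> q q, <G> is followed by q q with FIRST {q}. Thus FOLLOW(<G>) = {q, t}.
FOLLOW(<E>): in <G>::=<S> <S> <E>, the suffix after <E> is empty, so FOLLOW(<E>) ⊇ FOLLOW(<G>) = {q, t}. Thus FOLLOW(<E>) = {q, t}.
FOLLOW(<S>): in <G>::=<S> <S> <E> (occurrence 1), <S> is followed by <S> <E> with FIRST {epsilon, q, t}; in <G>::=<S> <S> <E> (occurrence 1), the suffix after <S> is nullable, so FOLLOW(<S>) ⊇ FOLLOW(<G>) = {q, t}; in <G>::=<S> <S> <E> (occurrence 2), <S> is followed by <E> with FIRST {epsilon, q, t}; in <G>::=<S> <S> <E> (occurrence 2), the suffix after <S> is nullable, so FOLLOW(<S>) ⊇ FOLLOW(<G>) = {q, t}; in <E>::=<S>, the suffix after <S> is empty, so FOLLOW(<S>) ⊇ FOLLOW(<E>) = {q, t}. Thus FOLLOW(<S>) = {$, q, t}.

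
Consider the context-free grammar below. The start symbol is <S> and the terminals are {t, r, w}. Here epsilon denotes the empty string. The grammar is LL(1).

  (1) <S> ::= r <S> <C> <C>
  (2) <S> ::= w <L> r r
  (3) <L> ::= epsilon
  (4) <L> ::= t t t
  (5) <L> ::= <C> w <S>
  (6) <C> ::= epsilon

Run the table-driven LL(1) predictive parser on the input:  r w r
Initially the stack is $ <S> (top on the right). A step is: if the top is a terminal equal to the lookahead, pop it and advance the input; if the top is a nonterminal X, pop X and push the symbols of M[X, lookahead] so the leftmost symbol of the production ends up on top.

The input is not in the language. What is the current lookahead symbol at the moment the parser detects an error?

step 1: stack=$ <S>  input=r w r $  — expand <S> ::= r <S> <C> <C>
step 2: stack=$ <C> <C> <S> r  input=r w r $  — match r
step 3: stack=$ <C> <C> <S>  input=w r $  — expand <S> ::= w <L> r r
step 4: stack=$ <C> <C> r r <L> w  input=w r $  — match w
step 5: stack=$ <C> <C> r r <L>  input=r $  — expand <L> ::= epsilon
step 6: stack=$ <C> <C> r r  input=r $  — match r
step 7: stack=$ <C> <C> r  input=$  — error: top is terminal r but lookahead is $

$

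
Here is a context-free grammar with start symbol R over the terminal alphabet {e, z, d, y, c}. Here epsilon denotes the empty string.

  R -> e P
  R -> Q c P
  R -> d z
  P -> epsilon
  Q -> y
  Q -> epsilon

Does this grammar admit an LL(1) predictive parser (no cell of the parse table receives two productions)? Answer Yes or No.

FIRST(R) = {c, d, e, y}
FIRST(P) = {epsilon}
FIRST(Q) = {epsilon, y}
FOLLOW(R) = {$}
FOLLOW(P) = {$}
FOLLOW(Q) = {c}
Each cell of M receives at most one production.

Yes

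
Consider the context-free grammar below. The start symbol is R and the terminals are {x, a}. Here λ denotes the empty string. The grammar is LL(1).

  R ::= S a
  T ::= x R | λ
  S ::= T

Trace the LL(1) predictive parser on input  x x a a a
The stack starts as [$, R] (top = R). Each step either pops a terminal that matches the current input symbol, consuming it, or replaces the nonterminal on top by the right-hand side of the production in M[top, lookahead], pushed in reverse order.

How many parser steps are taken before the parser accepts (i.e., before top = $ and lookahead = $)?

      Stack      Input        Action
   1  $ R        x x a a a $  expand R ::= S a
   2  $ a S      x x a a a $  expand S ::= T
   3  $ a T      x x a a a $  expand T ::= x R
   4  $ a R x    x x a a a $  match x
   5  $ a R      x a a a $    expand R ::= S a
   6  $ a a S    x a a a $    expand S ::= T
   7  $ a a T    x a a a $    expand T ::= x R
   8  $ a a R x  x a a a $    match x
   9  $ a a R    a a a $      expand R ::= S a
  10  $ a a a S  a a a $      expand S ::= T
  11  $ a a a T  a a a $      expand T ::= λ
  12  $ a a a    a a a $      match a
  13  $ a a      a a $        match a
  14  $ a        a $          match a
Accept reached after 14 steps.

14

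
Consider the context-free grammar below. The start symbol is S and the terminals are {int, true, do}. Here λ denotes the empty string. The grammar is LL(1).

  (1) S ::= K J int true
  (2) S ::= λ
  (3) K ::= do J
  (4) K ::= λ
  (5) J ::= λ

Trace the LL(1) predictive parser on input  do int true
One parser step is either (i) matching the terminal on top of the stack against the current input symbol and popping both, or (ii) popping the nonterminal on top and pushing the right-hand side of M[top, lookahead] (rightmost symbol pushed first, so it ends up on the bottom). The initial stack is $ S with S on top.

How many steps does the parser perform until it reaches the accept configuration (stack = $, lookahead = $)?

     Stack              Input          Action
  1  $ S                do int true $  expand S ::= K J int true
  2  $ true int J K     do int true $  expand K ::= do J
  3  $ true int J J do  do int true $  match do
  4  $ true int J J     int true $     expand J ::= λ
  5  $ true int J       int true $     expand J ::= λ
  6  $ true int         int true $     match int
  7  $ true             true $         match true
Accept reached after 7 steps.

7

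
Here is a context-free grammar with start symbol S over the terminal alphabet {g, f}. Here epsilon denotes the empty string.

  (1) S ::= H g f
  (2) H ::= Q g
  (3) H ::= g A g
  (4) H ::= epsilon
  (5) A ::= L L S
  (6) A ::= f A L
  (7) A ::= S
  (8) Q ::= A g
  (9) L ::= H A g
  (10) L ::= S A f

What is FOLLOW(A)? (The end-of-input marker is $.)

FIRST(S) = {f, g}  (via H g f)
FIRST(H) = {epsilon, f, g}  (via Q g)
FIRST(A) = {f, g}  (via L L S, S)
FIRST(Q) = {f, g}  (via A g)
FIRST(L) = {f, g}  (via H A g, S A f)
FOLLOW(S) includes $ since S is the start symbol.
FOLLOW(H): in S::=H g f, H is followed by g f with FIRST {g}; in L::=H A g, H is followed by A g with FIRST {f, g}. Thus FOLLOW(H) = {f, g}.
FOLLOW(A): in H::=g A g, A is followed by g with FIRST {g}; in A::=f A L, A is followed by L with FIRST {f, g}; in Q::=A g, A is followed by g with FIRST {g}; in L::=H A g, A is followed by g with FIRST {g}; in L::=S A f, A is followed by f with FIRST {f}. Thus FOLLOW(A) = {f, g}.
FOLLOW(S): in A::=L L S, the suffix after S is empty, so FOLLOW(S) ⊇ FOLLOW(A) = {f, g}; in A::=S, the suffix after S is empty, so FOLLOW(S) ⊇ FOLLOW(A) = {f, g}; in L::=S A f, S is followed by A f with FIRST {f, g}. Thus FOLLOW(S) = {$, f, g}.
FOLLOW(Q): in H::=Q g, Q is followed by g with FIRST {g}. Thus FOLLOW(Q) = {g}.
FOLLOW(L): in A::=L L S (occurrence 1), L is followed by L S with FIRST {f, g}; in A::=L L S (occurrence 2), L is followed by S with FIRST {f, g}; in A::=f A L, the suffix after L is empty, so FOLLOW(L) ⊇ FOLLOW(A) = {f, g}. Thus FOLLOW(L) = {f, g}.

{f, g}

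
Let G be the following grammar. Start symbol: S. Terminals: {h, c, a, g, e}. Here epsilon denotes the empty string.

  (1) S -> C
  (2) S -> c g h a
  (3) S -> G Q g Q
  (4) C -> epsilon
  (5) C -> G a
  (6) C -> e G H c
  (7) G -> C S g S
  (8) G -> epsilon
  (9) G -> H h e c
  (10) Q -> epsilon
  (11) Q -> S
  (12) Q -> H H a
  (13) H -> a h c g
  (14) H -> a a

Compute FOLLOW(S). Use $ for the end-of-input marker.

FIRST(H): from H->a h c g we get {a}; from H->a a we get {a}. So FIRST(H) = {a}.
FIRST(S): from S->C we get {epsilon, a, c, e, g}; from S->c g h a we get {c}; from S->G Q g Q we get {a, c, e, g}. So FIRST(S) = {epsilon, a, c, e, g}.
FIRST(Q): from Q->epsilon we get {epsilon}; from Q->S we get {epsilon, a, c, e, g}; from Q->H H a we get {a}. So FIRST(Q) = {epsilon, a, c, e, g}.
FIRST(C): from C->epsilon we get {epsilon}; from C->G a we get {a, c, e, g}; from C->e G H c we get {e}. So FIRST(C) = {epsilon, a, c, e, g}.
FIRST(G): from G->C S g S we get {a, c, e, g}; from G->epsilon we get {epsilon}; from G->H h e c we get {a}. So FIRST(G) = {epsilon, a, c, e, g}.
FOLLOW(S) includes $ since S is the start symbol.
FOLLOW(G): in S->G Q g Q, G is followed by Q g Q with FIRST {a, c, e, g}; in C->G a, G is followed by a with FIRST {a}; in C->e G H c, G is followed by H c with FIRST {a}. Thus FOLLOW(G) = {a, c, e, g}.
FOLLOW(H): in C->e G H c, H is followed by c with FIRST {c}; in G->H h e c, H is followed by h e c with FIRST {h}; in Q->H H a (occurrence 1), H is followed by H a with FIRST {a}; in Q->H H a (occurrence 2), H is followed by a with FIRST {a}. Thus FOLLOW(H) = {a, c, h}.
FOLLOW(S): in G->C S g S (occurrence 1), S is followed by g S with FIRST {g}; in G->C S g S (occurrence 2), the suffix after S is empty, so FOLLOW(S) ⊇ FOLLOW(G) = {a, c, e, g}; in Q->S, the suffix after S is empty, so FOLLOW(S) ⊇ FOLLOW(Q) = {$, a, c, e, g}. Thus FOLLOW(S) = {$, a, c, e, g}.
FOLLOW(C): in S->C, the suffix after C is empty, so FOLLOW(C) ⊇ FOLLOW(S) = {$, a, c, e, g}; in G->C S g S, C is followed by S g S with FIRST {a, c, e, g}. Thus FOLLOW(C) = {$, a, c, e, g}.
FOLLOW(Q): in S->G Q g Q (occurrence 1), Q is followed by g Q with FIRST {g}; in S->G Q g Q (occurrence 2), the suffix after Q is empty, so FOLLOW(Q) ⊇ FOLLOW(S) = {$, a, c, e, g}. Thus FOLLOW(Q) = {$, a, c, e, g}.

{$, a, c, e, g}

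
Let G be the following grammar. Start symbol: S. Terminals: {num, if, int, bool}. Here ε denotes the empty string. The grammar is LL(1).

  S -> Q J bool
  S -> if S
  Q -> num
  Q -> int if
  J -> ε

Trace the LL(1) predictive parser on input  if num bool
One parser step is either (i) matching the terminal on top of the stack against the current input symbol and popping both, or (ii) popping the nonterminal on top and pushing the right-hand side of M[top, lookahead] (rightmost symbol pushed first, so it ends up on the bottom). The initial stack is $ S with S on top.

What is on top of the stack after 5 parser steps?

J

step 1: stack=$ S  input=if num bool $  — expand S -> if S
step 2: stack=$ S if  input=if num bool $  — match if
step 3: stack=$ S  input=num bool $  — expand S -> Q J bool
step 4: stack=$ bool J Q  input=num bool $  — expand Q -> num
step 5: stack=$ bool J num  input=num bool $  — match num
Stack after step 5: $ bool J (top = J).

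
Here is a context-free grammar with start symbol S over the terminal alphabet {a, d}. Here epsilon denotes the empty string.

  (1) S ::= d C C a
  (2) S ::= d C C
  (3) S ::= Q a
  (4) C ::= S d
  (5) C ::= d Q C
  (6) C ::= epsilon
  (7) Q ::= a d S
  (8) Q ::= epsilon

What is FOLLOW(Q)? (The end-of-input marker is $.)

FIRST(Q) = {epsilon, a}
FIRST(S) = {a, d}  (via Q a)
FIRST(C) = {epsilon, a, d}  (via S d)
FOLLOW(S) includes $ since S is the start symbol.
FOLLOW(S): in C::=S d, S is followed by d with FIRST {d}; in Q::=a d S, the suffix after S is empty, so FOLLOW(S) ⊇ FOLLOW(Q) = {$, a, d}. Thus FOLLOW(S) = {$, a, d}.
FOLLOW(C): in S::=d C C a (occurrence 1), C is followed by C a with FIRST {a, d}; in S::=d C C a (occurrence 2), C is followed by a with FIRST {a}; in S::=d C C (occurrence 1), C is followed by C with FIRST {epsilon, a, d}; in S::=d C C (occurrence 1), the suffix after C is nullable, so FOLLOW(C) ⊇ FOLLOW(S) = {$, a, d}; in S::=d C C (occurrence 2), the suffix after C is empty, so FOLLOW(C) ⊇ FOLLOW(S) = {$, a, d}; in C::=d Q C, the suffix after C is empty (adds nothing new). Thus FOLLOW(C) = {$, a, d}.
FOLLOW(Q): in S::=Q a, Q is followed by a with FIRST {a}; in C::=d Q C, Q is followed by C with FIRST {epsilon, a, d}; in C::=d Q C, the suffix after Q is nullable, so FOLLOW(Q) ⊇ FOLLOW(C) = {$, a, d}. Thus FOLLOW(Q) = {$, a, d}.

{$, a, d}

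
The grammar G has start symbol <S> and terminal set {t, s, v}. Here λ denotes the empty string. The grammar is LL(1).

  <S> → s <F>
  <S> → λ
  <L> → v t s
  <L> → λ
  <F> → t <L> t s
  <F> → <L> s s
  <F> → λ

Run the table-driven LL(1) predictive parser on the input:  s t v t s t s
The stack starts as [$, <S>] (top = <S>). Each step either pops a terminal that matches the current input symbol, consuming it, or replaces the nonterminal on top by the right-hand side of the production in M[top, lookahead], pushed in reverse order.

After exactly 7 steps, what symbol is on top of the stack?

s

     Stack        Input            Action
  1  $ <S>        s t v t s t s $  expand <S> → s <F>
  2  $ <F> s      s t v t s t s $  match s
  3  $ <F>        t v t s t s $    expand <F> → t <L> t s
  4  $ s t <L> t  t v t s t s $    match t
  5  $ s t <L>    v t s t s $      expand <L> → v t s
  6  $ s t s t v  v t s t s $      match v
  7  $ s t s t    t s t s $        match t
Stack after step 7: $ s t s (top = s).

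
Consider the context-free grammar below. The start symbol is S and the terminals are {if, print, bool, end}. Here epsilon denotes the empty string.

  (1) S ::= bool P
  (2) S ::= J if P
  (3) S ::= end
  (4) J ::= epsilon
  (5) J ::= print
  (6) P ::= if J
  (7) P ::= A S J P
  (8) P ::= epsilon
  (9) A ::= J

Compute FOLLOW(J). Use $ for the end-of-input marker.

{$, bool, end, if, print}

FIRST(J): from J::=epsilon we get {epsilon}; from J::=print we get {print}. So FIRST(J) = {epsilon, print}.
FIRST(S): from S::=bool P we get {bool}; from S::=J if P we get {if, print}; from S::=end we get {end}. So FIRST(S) = {bool, end, if, print}.
FIRST(A): from A::=J we get {epsilon, print}. So FIRST(A) = {epsilon, print}.
FIRST(P): from P::=if J we get {if}; from P::=A S J P we get {bool, end, if, print}; from P::=epsilon we get {epsilon}. So FIRST(P) = {epsilon, bool, end, if, print}.
FOLLOW(S) includes $ since S is the start symbol.
FOLLOW(A): in P::=A S J P, A is followed by S J P with FIRST {bool, end, if, print}. Thus FOLLOW(A) = {bool, end, if, print}.
FOLLOW(S): in P::=A S J P, S is followed by J P with FIRST {epsilon, bool, end, if, print}; in P::=A S J P, the suffix after S is nullable, so FOLLOW(S) ⊇ FOLLOW(P) = {$, bool, end, if, print}. Thus FOLLOW(S) = {$, bool, end, if, print}.
FOLLOW(P): in S::=bool P, the suffix after P is empty, so FOLLOW(P) ⊇ FOLLOW(S) = {$, bool, end, if, print}; in S::=J if P, the suffix after P is empty, so FOLLOW(P) ⊇ FOLLOW(S) = {$, bool, end, if, print}; in P::=A S J P, the suffix after P is empty (adds nothing new). Thus FOLLOW(P) = {$, bool, end, if, print}.
FOLLOW(J): in S::=J if P, J is followed by if P with FIRST {if}; in P::=if J, the suffix after J is empty, so FOLLOW(J) ⊇ FOLLOW(P) = {$, bool, end, if, print}; in P::=A S J P, J is followed by P with FIRST {epsilon, bool, end, if, print}; in P::=A S J P, the suffix after J is nullable, so FOLLOW(J) ⊇ FOLLOW(P) = {$, bool, end, if, print}; in A::=J, the suffix after J is empty, so FOLLOW(J) ⊇ FOLLOW(A) = {bool, end, if, print}. Thus FOLLOW(J) = {$, bool, end, if, print}.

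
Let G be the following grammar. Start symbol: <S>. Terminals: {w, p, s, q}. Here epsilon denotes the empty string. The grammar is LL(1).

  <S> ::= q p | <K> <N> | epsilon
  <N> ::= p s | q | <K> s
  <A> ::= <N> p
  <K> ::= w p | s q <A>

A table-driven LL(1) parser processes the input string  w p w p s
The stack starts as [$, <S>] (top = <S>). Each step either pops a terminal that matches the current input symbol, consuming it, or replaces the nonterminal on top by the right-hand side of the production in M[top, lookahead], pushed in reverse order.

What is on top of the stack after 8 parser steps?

step 1: stack=$ <S>  input=w p w p s $  — expand <S> ::= <K> <N>
step 2: stack=$ <N> <K>  input=w p w p s $  — expand <K> ::= w p
step 3: stack=$ <N> p w  input=w p w p s $  — match w
step 4: stack=$ <N> p  input=p w p s $  — match p
step 5: stack=$ <N>  input=w p s $  — expand <N> ::= <K> s
step 6: stack=$ s <K>  input=w p s $  — expand <K> ::= w p
step 7: stack=$ s p w  input=w p s $  — match w
step 8: stack=$ s p  input=p s $  — match p
Stack after step 8: $ s (top = s).

s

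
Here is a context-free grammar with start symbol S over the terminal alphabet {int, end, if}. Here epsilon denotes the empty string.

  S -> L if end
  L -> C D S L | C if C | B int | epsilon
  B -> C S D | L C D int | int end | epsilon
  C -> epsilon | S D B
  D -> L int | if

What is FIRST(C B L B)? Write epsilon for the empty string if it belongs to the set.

FIRST(S) = {if, int}  (via L if end)
FIRST(C) = {epsilon, if, int}  (via S D B)
FIRST(L) = {epsilon, if, int}  (via C D S L, C if C, B int)
FIRST(D) = {if, int}  (via L int)
FIRST(B) = {epsilon, if, int}  (via C S D, L C D int)
FIRST(C B L B): take FIRST of each symbol in turn, carrying on past any symbol whose FIRST contains epsilon; result {epsilon, if, int}.

{epsilon, if, int}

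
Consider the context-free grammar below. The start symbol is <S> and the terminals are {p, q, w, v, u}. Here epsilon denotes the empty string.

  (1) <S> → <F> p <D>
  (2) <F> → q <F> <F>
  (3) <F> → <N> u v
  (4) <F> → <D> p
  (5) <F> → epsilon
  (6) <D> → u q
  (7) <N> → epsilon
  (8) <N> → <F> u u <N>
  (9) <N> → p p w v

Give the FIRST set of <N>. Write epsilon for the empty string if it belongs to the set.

{epsilon, p, q, u}

FIRST(<D>) = {u}
FIRST(<S>) = {p, q, u}  (via <F> p <D>)
FIRST(<F>) = {epsilon, p, q, u}  (via <N> u v, <D> p)
FIRST(<N>) = {epsilon, p, q, u}  (via <F> u u <N>)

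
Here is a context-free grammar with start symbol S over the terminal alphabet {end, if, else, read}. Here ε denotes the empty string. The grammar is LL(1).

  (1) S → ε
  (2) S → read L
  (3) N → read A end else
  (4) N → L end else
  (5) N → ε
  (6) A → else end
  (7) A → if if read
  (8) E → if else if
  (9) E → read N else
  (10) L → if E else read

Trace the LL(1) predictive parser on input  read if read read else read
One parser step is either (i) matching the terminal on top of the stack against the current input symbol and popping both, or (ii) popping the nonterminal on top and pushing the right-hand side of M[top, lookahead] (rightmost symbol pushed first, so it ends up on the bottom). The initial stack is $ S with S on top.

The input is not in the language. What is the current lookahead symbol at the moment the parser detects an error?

read

      Stack                               Input                          Action
   1  $ S                                 read if read read else read $  expand S → read L
   2  $ L read                            read if read read else read $  match read
   3  $ L                                 if read read else read $       expand L → if E else read
   4  $ read else E if                    if read read else read $       match if
   5  $ read else E                       read read else read $          expand E → read N else
   6  $ read else else N read             read read else read $          match read
   7  $ read else else N                  read else read $               expand N → read A end else
   8  $ read else else else end A read    read else read $               match read
   9  $ read else else else end A         else read $                    expand A → else end
  10  $ read else else else end end else  else read $                    match else
  11  $ read else else else end end       read $                         error: top is terminal end but lookahead is read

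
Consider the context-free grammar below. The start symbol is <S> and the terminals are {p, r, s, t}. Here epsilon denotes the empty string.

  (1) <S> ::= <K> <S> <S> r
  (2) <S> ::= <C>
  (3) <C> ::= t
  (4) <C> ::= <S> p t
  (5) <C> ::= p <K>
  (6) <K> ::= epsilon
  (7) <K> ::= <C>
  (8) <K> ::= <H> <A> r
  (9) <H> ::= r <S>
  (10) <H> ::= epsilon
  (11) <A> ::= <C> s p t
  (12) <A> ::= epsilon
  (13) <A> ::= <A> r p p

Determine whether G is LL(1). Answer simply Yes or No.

FIRST(<S>) = {p, r, t}
FIRST(<C>) = {p, r, t}
FIRST(<K>) = {epsilon, p, r, t}
FIRST(<H>) = {epsilon, r}
FIRST(<A>) = {epsilon, p, r, t}
FOLLOW(<S>) = {$, p, r, t}
FOLLOW(<C>) = {$, p, r, s, t}
FOLLOW(<K>) = {$, p, r, s, t}
FOLLOW(<H>) = {p, r, t}
FOLLOW(<A>) = {r}
Cell M[<A>, p] receives both <A> ::= <C> s p t and <A> ::= <A> r p p — the grammar is not LL(1).

No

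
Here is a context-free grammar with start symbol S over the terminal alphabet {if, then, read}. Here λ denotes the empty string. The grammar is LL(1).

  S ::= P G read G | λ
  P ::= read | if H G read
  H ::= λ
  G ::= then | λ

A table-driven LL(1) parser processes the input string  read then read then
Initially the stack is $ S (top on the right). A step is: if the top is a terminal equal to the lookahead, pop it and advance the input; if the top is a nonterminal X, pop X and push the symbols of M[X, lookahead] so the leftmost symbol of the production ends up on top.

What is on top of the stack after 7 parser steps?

then

     Stack            Input                  Action
  1  $ S              read then read then $  expand S ::= P G read G
  2  $ G read G P     read then read then $  expand P ::= read
  3  $ G read G read  read then read then $  match read
  4  $ G read G       then read then $       expand G ::= then
  5  $ G read then    then read then $       match then
  6  $ G read         read then $            match read
  7  $ G              then $                 expand G ::= then
Stack after step 7: $ then (top = then).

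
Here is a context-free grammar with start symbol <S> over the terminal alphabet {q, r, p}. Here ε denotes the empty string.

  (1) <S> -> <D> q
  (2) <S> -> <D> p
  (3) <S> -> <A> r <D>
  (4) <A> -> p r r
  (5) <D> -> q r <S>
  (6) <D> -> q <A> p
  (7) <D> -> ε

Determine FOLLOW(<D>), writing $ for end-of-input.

FIRST(<A>): from <A>->p r r we get {p}. So FIRST(<A>) = {p}.
FIRST(<D>): from <D>->q r <S> we get {q}; from <D>->q <A> p we get {q}; from <D>->ε we get {ε}. So FIRST(<D>) = {ε, q}.
FIRST(<S>): from <S>-><D> q we get {q}; from <S>-><D> p we get {p, q}; from <S>-><A> r <D> we get {p}. So FIRST(<S>) = {p, q}.
FOLLOW(<S>) includes $ since <S> is the start symbol.
FOLLOW(<A>): in <S>-><A> r <D>, <A> is followed by r <D> with FIRST {r}; in <D>->q <A> p, <A> is followed by p with FIRST {p}. Thus FOLLOW(<A>) = {p, r}.
FOLLOW(<S>): in <D>->q r <S>, the suffix after <S> is empty, so FOLLOW(<S>) ⊇ FOLLOW(<D>) = {$, p, q}. Thus FOLLOW(<S>) = {$, p, q}.
FOLLOW(<D>): in <S>-><D> q, <D> is followed by q with FIRST {q}; in <S>-><D> p, <D> is followed by p with FIRST {p}; in <S>-><A> r <D>, the suffix after <D> is empty, so FOLLOW(<D>) ⊇ FOLLOW(<S>) = {$, p, q}. Thus FOLLOW(<D>) = {$, p, q}.

{$, p, q}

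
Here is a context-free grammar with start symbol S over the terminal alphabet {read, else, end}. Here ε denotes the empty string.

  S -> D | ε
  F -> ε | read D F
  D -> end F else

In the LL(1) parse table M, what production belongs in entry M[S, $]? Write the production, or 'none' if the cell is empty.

S -> ε

FIRST(F): from F->ε we get {ε}; from F->read D F we get {read}. So FIRST(F) = {ε, read}.
FIRST(D): from D->end F else we get {end}. So FIRST(D) = {end}.
FIRST(S): from S->D we get {end}; from S->ε we get {ε}. So FIRST(S) = {ε, end}.
FOLLOW(S) includes $ since S is the start symbol.
FOLLOW(S): S appears on no right-hand side. Thus FOLLOW(S) = {$}.
For S -> D: FIRST(D) = {end}, so it goes in M[S, t] for t ∈ {end}.
For S -> ε: FIRST(ε) = {ε}, so it goes in M[S, t] for t ∈ {}; since ε ∈ FIRST, also for every t ∈ FOLLOW(S) = {$}.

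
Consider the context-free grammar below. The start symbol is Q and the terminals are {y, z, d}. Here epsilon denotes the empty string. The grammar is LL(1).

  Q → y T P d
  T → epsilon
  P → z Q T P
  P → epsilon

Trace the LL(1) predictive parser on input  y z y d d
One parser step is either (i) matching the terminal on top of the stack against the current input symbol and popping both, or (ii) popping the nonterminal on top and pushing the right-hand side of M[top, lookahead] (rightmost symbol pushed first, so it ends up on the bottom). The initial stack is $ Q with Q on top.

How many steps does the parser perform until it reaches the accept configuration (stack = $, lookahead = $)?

13

      Stack            Input        Action
   1  $ Q              y z y d d $  expand Q → y T P d
   2  $ d P T y        y z y d d $  match y
   3  $ d P T          z y d d $    expand T → epsilon
   4  $ d P            z y d d $    expand P → z Q T P
   5  $ d P T Q z      z y d d $    match z
   6  $ d P T Q        y d d $      expand Q → y T P d
   7  $ d P T d P T y  y d d $      match y
   8  $ d P T d P T    d d $        expand T → epsilon
   9  $ d P T d P      d d $        expand P → epsilon
  10  $ d P T d        d d $        match d
  11  $ d P T          d $          expand T → epsilon
  12  $ d P            d $          expand P → epsilon
  13  $ d              d $          match d
Accept reached after 13 steps.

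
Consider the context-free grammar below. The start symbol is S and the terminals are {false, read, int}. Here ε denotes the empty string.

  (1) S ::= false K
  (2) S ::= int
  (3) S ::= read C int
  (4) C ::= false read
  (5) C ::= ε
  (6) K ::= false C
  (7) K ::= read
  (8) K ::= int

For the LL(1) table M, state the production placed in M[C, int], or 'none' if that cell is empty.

FIRST(S): from S::=false K we get {false}; from S::=int we get {int}; from S::=read C int we get {read}. So FIRST(S) = {false, int, read}.
FIRST(C): from C::=false read we get {false}; from C::=ε we get {ε}. So FIRST(C) = {ε, false}.
FIRST(K): from K::=false C we get {false}; from K::=read we get {read}; from K::=int we get {int}. So FIRST(K) = {false, int, read}.
FOLLOW(S) includes $ since S is the start symbol.
FOLLOW(K): in S::=false K, the suffix after K is empty, so FOLLOW(K) ⊇ FOLLOW(S) = {$}. Thus FOLLOW(K) = {$}.
FOLLOW(C): in S::=read C int, C is followed by int with FIRST {int}; in K::=false C, the suffix after C is empty, so FOLLOW(C) ⊇ FOLLOW(K) = {$}. Thus FOLLOW(C) = {$, int}.
For C ::= false read: FIRST(false read) = {false}, so it goes in M[C, t] for t ∈ {false}.
For C ::= ε: FIRST(ε) = {ε}, so it goes in M[C, t] for t ∈ {}; since ε ∈ FIRST, also for every t ∈ FOLLOW(C) = {$, int}.

C ::= ε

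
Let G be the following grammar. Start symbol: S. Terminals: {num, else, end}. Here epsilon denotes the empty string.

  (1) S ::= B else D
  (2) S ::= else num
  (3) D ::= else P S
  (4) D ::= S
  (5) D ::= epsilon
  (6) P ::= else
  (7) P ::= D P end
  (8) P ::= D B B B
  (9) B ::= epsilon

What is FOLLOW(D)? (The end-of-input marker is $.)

{$, else, end}

FIRST(B): from B::=epsilon we get {epsilon}. So FIRST(B) = {epsilon}.
FIRST(S): from S::=B else D we get {else}; from S::=else num we get {else}. So FIRST(S) = {else}.
FIRST(D): from D::=else P S we get {else}; from D::=S we get {else}; from D::=epsilon we get {epsilon}. So FIRST(D) = {epsilon, else}.
FIRST(P): from P::=else we get {else}; from P::=D P end we get {else, end}; from P::=D B B B we get {epsilon, else}. So FIRST(P) = {epsilon, else, end}.
FOLLOW(S) includes $ since S is the start symbol.
FOLLOW(P): in D::=else P S, P is followed by S with FIRST {else}; in P::=D P end, P is followed by end with FIRST {end}. Thus FOLLOW(P) = {else, end}.
FOLLOW(B): in S::=B else D, B is followed by else D with FIRST {else}; in P::=D B B B (occurrence 1), B is followed by B B with FIRST {epsilon}; in P::=D B B B (occurrence 1), the suffix after B is nullable, so FOLLOW(B) ⊇ FOLLOW(P) = {else, end}; in P::=D B B B (occurrence 2), B is followed by B with FIRST {epsilon}; in P::=D B B B (occurrence 2), the suffix after B is nullable, so FOLLOW(B) ⊇ FOLLOW(P) = {else, end}; in P::=D B B B (occurrence 3), the suffix after B is empty, so FOLLOW(B) ⊇ FOLLOW(P) = {else, end}. Thus FOLLOW(B) = {else, end}.
FOLLOW(S): in D::=else P S, the suffix after S is empty, so FOLLOW(S) ⊇ FOLLOW(D) = {$, else, end}; in D::=S, the suffix after S is empty, so FOLLOW(S) ⊇ FOLLOW(D) = {$, else, end}. Thus FOLLOW(S) = {$, else, end}.
FOLLOW(D): in S::=B else D, the suffix after D is empty, so FOLLOW(D) ⊇ FOLLOW(S) = {$, else, end}; in P::=D P end, D is followed by P end with FIRST {else, end}; in P::=D B B B, D is followed by B B B with FIRST {epsilon}; in P::=D B B B, the suffix after D is nullable, so FOLLOW(D) ⊇ FOLLOW(P) = {else, end}. Thus FOLLOW(D) = {$, else, end}.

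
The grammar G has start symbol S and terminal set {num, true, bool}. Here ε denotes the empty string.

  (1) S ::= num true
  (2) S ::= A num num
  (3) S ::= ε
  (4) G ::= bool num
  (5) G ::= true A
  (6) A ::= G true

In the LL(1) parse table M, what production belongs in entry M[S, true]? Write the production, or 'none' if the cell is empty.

FIRST(G): from G::=bool num we get {bool}; from G::=true A we get {true}. So FIRST(G) = {bool, true}.
FIRST(A): from A::=G true we get {bool, true}. So FIRST(A) = {bool, true}.
FIRST(S): from S::=num true we get {num}; from S::=A num num we get {bool, true}; from S::=ε we get {ε}. So FIRST(S) = {ε, bool, num, true}.
FOLLOW(S) includes $ since S is the start symbol.
FOLLOW(S): S appears on no right-hand side. Thus FOLLOW(S) = {$}.
For S ::= num true: FIRST(num true) = {num}, so it goes in M[S, t] for t ∈ {num}.
For S ::= A num num: FIRST(A num num) = {bool, true}, so it goes in M[S, t] for t ∈ {bool, true}.
For S ::= ε: FIRST(ε) = {ε}, so it goes in M[S, t] for t ∈ {}; since ε ∈ FIRST, also for every t ∈ FOLLOW(S) = {$}.

S ::= A num num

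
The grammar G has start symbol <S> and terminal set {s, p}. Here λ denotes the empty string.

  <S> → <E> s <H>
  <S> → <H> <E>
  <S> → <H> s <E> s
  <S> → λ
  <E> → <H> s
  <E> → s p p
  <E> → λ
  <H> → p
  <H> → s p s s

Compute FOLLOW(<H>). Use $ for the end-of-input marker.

FIRST(<H>): from <H>→p we get {p}; from <H>→s p s s we get {s}. So FIRST(<H>) = {p, s}.
FIRST(<E>): from <E>→<H> s we get {p, s}; from <E>→s p p we get {s}; from <E>→λ we get {λ}. So FIRST(<E>) = {λ, p, s}.
FIRST(<S>): from <S>→<E> s <H> we get {p, s}; from <S>→<H> <E> we get {p, s}; from <S>→<H> s <E> s we get {p, s}; from <S>→λ we get {λ}. So FIRST(<S>) = {λ, p, s}.
FOLLOW(<S>) includes $ since <S> is the start symbol.
FOLLOW(<S>): <S> appears on no right-hand side. Thus FOLLOW(<S>) = {$}.
FOLLOW(<E>): in <S>→<E> s <H>, <E> is followed by s <H> with FIRST {s}; in <S>→<H> <E>, the suffix after <E> is empty, so FOLLOW(<E>) ⊇ FOLLOW(<S>) = {$}; in <S>→<H> s <E> s, <E> is followed by s with FIRST {s}. Thus FOLLOW(<E>) = {$, s}.
FOLLOW(<H>): in <S>→<E> s <H>, the suffix after <H> is empty, so FOLLOW(<H>) ⊇ FOLLOW(<S>) = {$}; in <S>→<H> <E>, <H> is followed by <E> with FIRST {λ, p, s}; in <S>→<H> <E>, the suffix after <H> is nullable, so FOLLOW(<H>) ⊇ FOLLOW(<S>) = {$}; in <S>→<H> s <E> s, <H> is followed by s <E> s with FIRST {s}; in <E>→<H> s, <H> is followed by s with FIRST {s}. Thus FOLLOW(<H>) = {$, p, s}.

{$, p, s}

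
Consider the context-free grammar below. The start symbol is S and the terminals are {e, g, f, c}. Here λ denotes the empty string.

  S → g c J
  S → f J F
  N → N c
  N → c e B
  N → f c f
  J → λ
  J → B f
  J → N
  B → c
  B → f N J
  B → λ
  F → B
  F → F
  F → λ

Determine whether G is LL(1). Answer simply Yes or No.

FIRST(S) = {f, g}
FIRST(N) = {c, f}
FIRST(J) = {λ, c, f}
FIRST(B) = {λ, c, f}
FIRST(F) = {λ, c, f}
FOLLOW(S) = {$}
FOLLOW(N) = {$, c, f}
FOLLOW(J) = {$, c, f}
FOLLOW(B) = {$, c, f}
FOLLOW(F) = {$}
Cell M[B, c] receives both B → c and B → λ — the grammar is not LL(1).

No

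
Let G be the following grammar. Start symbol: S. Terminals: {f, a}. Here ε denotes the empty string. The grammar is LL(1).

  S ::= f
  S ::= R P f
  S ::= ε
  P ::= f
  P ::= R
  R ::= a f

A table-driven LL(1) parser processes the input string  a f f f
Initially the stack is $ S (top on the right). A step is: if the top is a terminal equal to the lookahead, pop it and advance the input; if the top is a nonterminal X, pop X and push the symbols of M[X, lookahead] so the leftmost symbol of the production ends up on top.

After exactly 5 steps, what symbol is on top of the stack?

step 1: stack=$ S  input=a f f f $  — expand S ::= R P f
step 2: stack=$ f P R  input=a f f f $  — expand R ::= a f
step 3: stack=$ f P f a  input=a f f f $  — match a
step 4: stack=$ f P f  input=f f f $  — match f
step 5: stack=$ f P  input=f f $  — expand P ::= f
Stack after step 5: $ f f (top = f).

f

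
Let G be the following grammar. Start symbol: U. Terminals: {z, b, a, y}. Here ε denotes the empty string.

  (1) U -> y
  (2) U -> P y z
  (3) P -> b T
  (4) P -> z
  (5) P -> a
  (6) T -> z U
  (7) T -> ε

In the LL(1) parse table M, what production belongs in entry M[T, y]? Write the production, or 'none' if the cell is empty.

T -> ε

FIRST(P) = {a, b, z}
FIRST(T) = {ε, z}
FIRST(U) = {a, b, y, z}  (via P y z)
FOLLOW(U) includes $ since U is the start symbol.
FOLLOW(P): in U->P y z, P is followed by y z with FIRST {y}. Thus FOLLOW(P) = {y}.
FOLLOW(T): in P->b T, the suffix after T is empty, so FOLLOW(T) ⊇ FOLLOW(P) = {y}. Thus FOLLOW(T) = {y}.
For T -> z U: FIRST(z U) = {z}, so it goes in M[T, t] for t ∈ {z}.
For T -> ε: FIRST(ε) = {ε}, so it goes in M[T, t] for t ∈ {}; since ε ∈ FIRST, also for every t ∈ FOLLOW(T) = {y}.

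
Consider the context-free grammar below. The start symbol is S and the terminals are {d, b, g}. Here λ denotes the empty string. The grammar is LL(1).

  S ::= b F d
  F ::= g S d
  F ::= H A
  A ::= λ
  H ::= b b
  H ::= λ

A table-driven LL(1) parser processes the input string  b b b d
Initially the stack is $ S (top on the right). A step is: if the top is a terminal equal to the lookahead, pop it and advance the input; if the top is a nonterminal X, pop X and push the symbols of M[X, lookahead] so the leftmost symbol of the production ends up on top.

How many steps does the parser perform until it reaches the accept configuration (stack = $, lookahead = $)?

8

     Stack      Input      Action
  1  $ S        b b b d $  expand S ::= b F d
  2  $ d F b    b b b d $  match b
  3  $ d F      b b d $    expand F ::= H A
  4  $ d A H    b b d $    expand H ::= b b
  5  $ d A b b  b b d $    match b
  6  $ d A b    b d $      match b
  7  $ d A      d $        expand A ::= λ
  8  $ d        d $        match d
Accept reached after 8 steps.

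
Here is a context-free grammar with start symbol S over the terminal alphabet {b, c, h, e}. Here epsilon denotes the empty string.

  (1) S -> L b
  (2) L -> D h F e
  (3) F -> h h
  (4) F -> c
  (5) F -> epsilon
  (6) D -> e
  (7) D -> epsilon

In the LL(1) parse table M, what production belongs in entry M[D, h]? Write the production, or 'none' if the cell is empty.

D -> epsilon

FIRST(F): from F->h h we get {h}; from F->c we get {c}; from F->epsilon we get {epsilon}. So FIRST(F) = {epsilon, c, h}.
FIRST(D): from D->e we get {e}; from D->epsilon we get {epsilon}. So FIRST(D) = {epsilon, e}.
FIRST(L): from L->D h F e we get {e, h}. So FIRST(L) = {e, h}.
FIRST(S): from S->L b we get {e, h}. So FIRST(S) = {e, h}.
FOLLOW(S) includes $ since S is the start symbol.
FOLLOW(D): in L->D h F e, D is followed by h F e with FIRST {h}. Thus FOLLOW(D) = {h}.
For D -> e: FIRST(e) = {e}, so it goes in M[D, t] for t ∈ {e}.
For D -> epsilon: FIRST(epsilon) = {epsilon}, so it goes in M[D, t] for t ∈ {}; since epsilon ∈ FIRST, also for every t ∈ FOLLOW(D) = {h}.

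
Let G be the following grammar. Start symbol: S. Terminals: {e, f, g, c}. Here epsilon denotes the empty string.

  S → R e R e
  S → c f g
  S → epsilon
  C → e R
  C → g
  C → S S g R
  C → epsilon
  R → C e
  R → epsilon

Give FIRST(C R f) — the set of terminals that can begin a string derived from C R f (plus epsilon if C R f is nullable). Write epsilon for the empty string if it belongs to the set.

FIRST(S) = {epsilon, c, e, g}  (via R e R e)
FIRST(C) = {epsilon, c, e, g}  (via S S g R)
FIRST(R) = {epsilon, c, e, g}  (via C e)
FIRST(C R f): take FIRST of each symbol in turn, carrying on past any symbol whose FIRST contains epsilon; result {c, e, f, g}.

{c, e, f, g}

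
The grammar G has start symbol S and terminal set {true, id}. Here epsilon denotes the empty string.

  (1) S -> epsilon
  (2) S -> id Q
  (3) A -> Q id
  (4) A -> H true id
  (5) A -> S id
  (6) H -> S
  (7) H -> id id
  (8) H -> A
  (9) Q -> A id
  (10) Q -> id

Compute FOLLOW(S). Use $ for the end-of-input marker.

FIRST(S): from S->epsilon we get {epsilon}; from S->id Q we get {id}. So FIRST(S) = {epsilon, id}.
FIRST(A): from A->Q id we get {id, true}; from A->H true id we get {id, true}; from A->S id we get {id}. So FIRST(A) = {id, true}.
FIRST(H): from H->S we get {epsilon, id}; from H->id id we get {id}; from H->A we get {id, true}. So FIRST(H) = {epsilon, id, true}.
FIRST(Q): from Q->A id we get {id, true}; from Q->id we get {id}. So FIRST(Q) = {id, true}.
FOLLOW(S) includes $ since S is the start symbol.
FOLLOW(H): in A->H true id, H is followed by true id with FIRST {true}. Thus FOLLOW(H) = {true}.
FOLLOW(S): in A->S id, S is followed by id with FIRST {id}; in H->S, the suffix after S is empty, so FOLLOW(S) ⊇ FOLLOW(H) = {true}. Thus FOLLOW(S) = {$, id, true}.
FOLLOW(A): in H->A, the suffix after A is empty, so FOLLOW(A) ⊇ FOLLOW(H) = {true}; in Q->A id, A is followed by id with FIRST {id}. Thus FOLLOW(A) = {id, true}.
FOLLOW(Q): in S->id Q, the suffix after Q is empty, so FOLLOW(Q) ⊇ FOLLOW(S) = {$, id, true}; in A->Q id, Q is followed by id with FIRST {id}. Thus FOLLOW(Q) = {$, id, true}.

{$, id, true}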